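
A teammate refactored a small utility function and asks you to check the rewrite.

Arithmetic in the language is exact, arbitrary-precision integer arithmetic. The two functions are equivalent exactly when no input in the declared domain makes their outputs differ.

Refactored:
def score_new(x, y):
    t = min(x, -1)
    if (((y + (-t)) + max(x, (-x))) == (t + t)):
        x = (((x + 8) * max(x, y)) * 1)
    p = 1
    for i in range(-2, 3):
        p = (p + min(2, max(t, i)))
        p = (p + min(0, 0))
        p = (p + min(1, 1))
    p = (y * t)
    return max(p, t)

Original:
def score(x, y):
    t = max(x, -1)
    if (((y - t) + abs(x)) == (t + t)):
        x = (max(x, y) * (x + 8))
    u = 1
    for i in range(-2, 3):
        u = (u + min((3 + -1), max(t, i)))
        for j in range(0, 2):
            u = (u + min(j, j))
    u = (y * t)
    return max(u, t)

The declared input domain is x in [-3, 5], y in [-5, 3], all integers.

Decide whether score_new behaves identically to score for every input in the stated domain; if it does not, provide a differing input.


The rewrite breaks on x=-3, y=-5, where the results are 5 and 15.
score: t := -1 | (((y - t) + abs(x)) == (t + t)): false | u := 1 | iter i=-2: | u := 0 | iter j=0: | u := 0 | iter j=1: | u := 1 | iter i=-1: | u := 0 | iter j=0: | u := 0 | iter j=1: | u := 1 | iter i=0: | u := 1 | iter j=0: | u := 1 | iter j=1: | u := 2 | iter i=1: | u := 3 | iter j=0: | u := 3 | iter j=1: | u := 4 | iter i=2: | u := 6 | iter j=0: | u := 6 | iter j=1: | u := 7 | u := 5 | result 5
score_new: t := -3 | (((y + (-t)) + max(x, (-x))) == (t + t)): false | p := 1 | iter i=-2: | p := -1 | p := -1 | p := 0 | iter i=-1: | p := -1 | p := -1 | p := 0 | iter i=0: | p := 0 | p := 0 | p := 1 | iter i=1: | p := 2 | p := 2 | p := 3 | iter i=2: | p := 5 | p := 5 | p := 6 | p := 15 | result 15
verdict: not equivalent; witness: x=-3, y=-5


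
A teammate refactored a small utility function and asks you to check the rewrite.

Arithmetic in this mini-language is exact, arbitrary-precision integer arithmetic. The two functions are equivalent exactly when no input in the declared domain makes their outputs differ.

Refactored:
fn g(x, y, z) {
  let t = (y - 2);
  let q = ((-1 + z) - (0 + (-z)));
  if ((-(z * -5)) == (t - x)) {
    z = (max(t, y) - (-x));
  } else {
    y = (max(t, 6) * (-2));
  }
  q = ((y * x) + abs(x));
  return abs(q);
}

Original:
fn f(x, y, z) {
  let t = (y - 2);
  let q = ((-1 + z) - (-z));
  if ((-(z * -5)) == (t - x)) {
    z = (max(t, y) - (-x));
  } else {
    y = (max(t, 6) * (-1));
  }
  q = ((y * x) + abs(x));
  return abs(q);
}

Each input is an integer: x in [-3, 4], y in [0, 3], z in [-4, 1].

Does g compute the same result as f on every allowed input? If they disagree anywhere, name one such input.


There is a counterexample at x=-3, y=0, z=-4: 21 on one side, 39 on the other.
f: t becomes -2; next q becomes -9; next ((-(z * -5)) == (t - x)) evaluates to false; next y becomes -6; next q becomes 21; next final value 21
g: t becomes -2; next q becomes -9; next ((-(z * -5)) == (t - x)) evaluates to false; next y becomes -12; next q becomes 39; next final value 39
verdict: not equivalent; witness: x=-3, y=0, z=-4


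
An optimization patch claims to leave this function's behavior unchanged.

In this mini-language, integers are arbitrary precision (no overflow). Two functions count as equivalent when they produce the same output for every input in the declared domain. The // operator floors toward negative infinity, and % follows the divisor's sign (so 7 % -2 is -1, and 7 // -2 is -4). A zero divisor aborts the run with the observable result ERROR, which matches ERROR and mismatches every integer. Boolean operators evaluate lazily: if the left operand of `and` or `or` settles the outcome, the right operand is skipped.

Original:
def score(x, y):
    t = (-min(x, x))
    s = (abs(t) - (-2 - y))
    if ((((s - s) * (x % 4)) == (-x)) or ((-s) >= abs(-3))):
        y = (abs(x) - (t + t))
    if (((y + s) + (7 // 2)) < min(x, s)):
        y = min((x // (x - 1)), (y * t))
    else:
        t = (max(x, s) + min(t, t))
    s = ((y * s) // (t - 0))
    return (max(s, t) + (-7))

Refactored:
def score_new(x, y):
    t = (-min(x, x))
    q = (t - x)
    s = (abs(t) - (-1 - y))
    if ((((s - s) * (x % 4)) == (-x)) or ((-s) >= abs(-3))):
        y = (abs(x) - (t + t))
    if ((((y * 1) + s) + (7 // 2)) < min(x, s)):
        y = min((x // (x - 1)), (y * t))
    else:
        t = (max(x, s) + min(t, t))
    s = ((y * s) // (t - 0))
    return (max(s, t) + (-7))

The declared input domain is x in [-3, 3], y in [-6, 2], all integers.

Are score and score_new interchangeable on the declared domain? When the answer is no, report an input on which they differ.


At x=-3, y=-6: score gives -1, score_new gives 5.
verdict: not equivalent; witness: x=-3, y=-6


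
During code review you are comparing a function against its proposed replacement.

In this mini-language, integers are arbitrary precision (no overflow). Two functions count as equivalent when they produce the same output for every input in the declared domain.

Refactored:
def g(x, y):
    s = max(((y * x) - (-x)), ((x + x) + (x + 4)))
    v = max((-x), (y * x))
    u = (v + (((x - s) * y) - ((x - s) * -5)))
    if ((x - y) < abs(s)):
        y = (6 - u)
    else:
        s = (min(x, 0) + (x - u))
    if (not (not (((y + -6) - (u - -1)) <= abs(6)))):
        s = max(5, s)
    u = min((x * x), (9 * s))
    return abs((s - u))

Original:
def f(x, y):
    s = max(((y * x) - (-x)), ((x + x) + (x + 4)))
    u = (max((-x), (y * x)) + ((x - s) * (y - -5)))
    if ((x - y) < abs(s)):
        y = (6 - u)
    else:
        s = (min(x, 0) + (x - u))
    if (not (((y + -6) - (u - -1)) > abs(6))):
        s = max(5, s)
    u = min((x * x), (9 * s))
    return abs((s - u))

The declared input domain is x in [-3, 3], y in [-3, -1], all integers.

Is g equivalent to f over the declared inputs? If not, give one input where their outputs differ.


The two versions differ — the changes include boolean connective usage differs, plus arithmetic usage differs, plus statement counts differ, plus local variable names differ, plus comparison usage differs.
Spot check at x=0, y=-3 — f: s := 4 | u := -8 | ((x - y) < abs(s)): true | y := 14 | (not (((y + -6) - (u - -1)) > abs(6))): false | u := 0 | result 4. g: s := 4 | v := 0 | u := -8 | ((x - y) < abs(s)): true | y := 14 | (not (not (((y + -6) - (u - -1)) <= abs(6)))): false | u := 0 | result 4. Both give 4.
Across all 21 domain points the two functions coincide.
verdict: equivalent


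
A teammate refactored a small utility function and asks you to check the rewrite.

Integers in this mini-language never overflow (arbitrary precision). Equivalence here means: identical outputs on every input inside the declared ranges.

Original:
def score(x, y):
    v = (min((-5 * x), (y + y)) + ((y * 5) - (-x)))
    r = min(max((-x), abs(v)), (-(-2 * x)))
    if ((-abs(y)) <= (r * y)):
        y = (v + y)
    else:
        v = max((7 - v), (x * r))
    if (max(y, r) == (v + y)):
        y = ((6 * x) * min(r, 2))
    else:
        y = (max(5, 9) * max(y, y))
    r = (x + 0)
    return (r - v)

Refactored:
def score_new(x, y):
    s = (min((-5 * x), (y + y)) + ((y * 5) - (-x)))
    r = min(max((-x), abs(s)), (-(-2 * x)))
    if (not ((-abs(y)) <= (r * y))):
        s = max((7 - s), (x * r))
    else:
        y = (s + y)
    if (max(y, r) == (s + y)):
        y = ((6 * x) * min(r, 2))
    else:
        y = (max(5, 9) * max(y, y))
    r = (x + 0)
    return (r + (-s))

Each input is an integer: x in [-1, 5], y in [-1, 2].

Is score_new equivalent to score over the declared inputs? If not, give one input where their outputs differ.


Comparing the listings, the differences include: arithmetic usage differs; local variable names differ; boolean connective usage differs.
One worked example (x=4, y=2) — score: v = -6; r = 6; ((-abs(y)) <= (r * y)) -> true; y = -4; (max(y, r) == (v + y)) -> false; y = -36; r = 4; return 10; score_new: s = -6; r = 6; (not ((-abs(y)) <= (r * y))) -> false; y = -4; (max(y, r) == (s + y)) -> false; y = -36; r = 4; return 10; agreement on 10.
Sweeping the whole domain (28 inputs) finds no disagreement.
verdict: equivalent


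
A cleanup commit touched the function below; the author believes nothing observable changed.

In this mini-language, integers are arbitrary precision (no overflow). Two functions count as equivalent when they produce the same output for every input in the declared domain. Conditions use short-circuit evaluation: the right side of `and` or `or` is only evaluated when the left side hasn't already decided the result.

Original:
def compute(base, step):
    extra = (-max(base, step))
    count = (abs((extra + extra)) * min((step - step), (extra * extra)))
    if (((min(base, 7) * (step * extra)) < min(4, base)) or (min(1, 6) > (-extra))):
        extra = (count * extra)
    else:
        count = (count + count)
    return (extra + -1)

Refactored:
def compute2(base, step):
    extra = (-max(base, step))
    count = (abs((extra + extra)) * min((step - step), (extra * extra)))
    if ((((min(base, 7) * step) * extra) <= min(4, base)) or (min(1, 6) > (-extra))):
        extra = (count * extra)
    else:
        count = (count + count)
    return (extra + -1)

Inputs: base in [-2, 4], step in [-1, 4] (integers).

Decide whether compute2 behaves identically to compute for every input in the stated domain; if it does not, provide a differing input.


These are not equivalent — on base=0, step=1 the outputs split (-2 vs -1).
compute: extra = -1; count = 0; (((min(base, 7) * (step * extra)) < min(4, base)) or (min(1, 6) > (-extra))) -> false; count = 0; return -2
compute2: extra = -1; count = 0; ((((min(base, 7) * step) * extra) <= min(4, base)) or (min(1, 6) > (-extra))) -> true; extra = 0; return -1
verdict: not equivalent; witness: base=0, step=1


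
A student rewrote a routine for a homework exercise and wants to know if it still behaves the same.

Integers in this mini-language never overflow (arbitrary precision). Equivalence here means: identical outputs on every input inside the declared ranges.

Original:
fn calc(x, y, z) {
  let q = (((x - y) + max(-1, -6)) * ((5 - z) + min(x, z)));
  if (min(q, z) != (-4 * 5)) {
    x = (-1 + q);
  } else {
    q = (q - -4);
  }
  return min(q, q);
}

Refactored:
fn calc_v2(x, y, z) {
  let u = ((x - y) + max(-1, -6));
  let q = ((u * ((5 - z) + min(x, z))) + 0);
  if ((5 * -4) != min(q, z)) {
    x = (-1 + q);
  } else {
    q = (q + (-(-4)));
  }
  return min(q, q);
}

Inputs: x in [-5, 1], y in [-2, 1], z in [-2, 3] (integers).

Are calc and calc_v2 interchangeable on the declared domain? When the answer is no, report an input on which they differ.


Behavior is preserved: although arithmetic usage differs; and local variable names differ; and constant usage differs; and statement counts differ, the outputs never diverge.
Tracing x=-4, y=1, z=2: calc: q := 6 | (min(q, z) != (-4 * 5)): true | x := 5 | result 6 | calc_v2: u := -6 | q := 6 | ((5 * -4) != min(q, z)): true | x := 5 | result 6 — matching result 6.
Checked all 168 inputs in the declared domain: the outputs agree on every one.
verdict: equivalent


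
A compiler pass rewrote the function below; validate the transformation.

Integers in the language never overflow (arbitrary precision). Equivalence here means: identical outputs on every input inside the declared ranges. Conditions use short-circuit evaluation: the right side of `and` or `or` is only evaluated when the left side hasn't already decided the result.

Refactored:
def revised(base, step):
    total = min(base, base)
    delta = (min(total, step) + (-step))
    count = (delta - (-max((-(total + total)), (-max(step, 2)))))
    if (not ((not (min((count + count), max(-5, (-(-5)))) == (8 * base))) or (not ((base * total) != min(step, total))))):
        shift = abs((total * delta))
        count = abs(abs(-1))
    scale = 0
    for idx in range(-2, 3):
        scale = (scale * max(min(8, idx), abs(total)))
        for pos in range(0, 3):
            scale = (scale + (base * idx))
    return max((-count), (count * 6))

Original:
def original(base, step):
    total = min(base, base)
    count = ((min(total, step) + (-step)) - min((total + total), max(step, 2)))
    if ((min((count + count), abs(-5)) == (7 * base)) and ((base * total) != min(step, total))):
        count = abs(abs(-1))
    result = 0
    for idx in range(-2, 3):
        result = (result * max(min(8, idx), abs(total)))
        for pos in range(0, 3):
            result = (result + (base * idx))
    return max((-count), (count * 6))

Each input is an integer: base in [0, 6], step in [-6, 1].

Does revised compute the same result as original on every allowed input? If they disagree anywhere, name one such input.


The suspicious edit (`7` became `8`) never changes the result for any input inside the declared domain; all 56 inputs agree.
verdict: equivalent


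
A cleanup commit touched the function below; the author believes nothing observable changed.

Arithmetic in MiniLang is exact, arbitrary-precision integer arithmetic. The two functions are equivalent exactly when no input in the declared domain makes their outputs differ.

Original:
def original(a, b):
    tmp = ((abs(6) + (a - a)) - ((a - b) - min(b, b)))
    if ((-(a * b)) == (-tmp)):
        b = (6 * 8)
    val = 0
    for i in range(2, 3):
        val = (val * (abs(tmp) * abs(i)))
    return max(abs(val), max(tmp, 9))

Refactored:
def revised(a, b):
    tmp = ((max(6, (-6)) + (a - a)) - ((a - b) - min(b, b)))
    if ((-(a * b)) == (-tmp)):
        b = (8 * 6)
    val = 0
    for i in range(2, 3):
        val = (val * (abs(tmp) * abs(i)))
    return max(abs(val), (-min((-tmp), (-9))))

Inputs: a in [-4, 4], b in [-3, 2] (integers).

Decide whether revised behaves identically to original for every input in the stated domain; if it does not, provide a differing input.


Equivalent — the differences include min/max/abs usage differs; also constant usage differs, yet no declared input distinguishes the two.
Spot check at a=2, b=-1 — original: tmp=2, then ((-(a * b)) == (-tmp)) is false, then val=0, then (i=2), then val=0, then returns 9. revised: tmp=2, then ((-(a * b)) == (-tmp)) is false, then val=0, then (i=2), then val=0, then returns 9. Both give 9.
Checked all 54 inputs in the declared domain: the outputs agree on every one.
verdict: equivalent


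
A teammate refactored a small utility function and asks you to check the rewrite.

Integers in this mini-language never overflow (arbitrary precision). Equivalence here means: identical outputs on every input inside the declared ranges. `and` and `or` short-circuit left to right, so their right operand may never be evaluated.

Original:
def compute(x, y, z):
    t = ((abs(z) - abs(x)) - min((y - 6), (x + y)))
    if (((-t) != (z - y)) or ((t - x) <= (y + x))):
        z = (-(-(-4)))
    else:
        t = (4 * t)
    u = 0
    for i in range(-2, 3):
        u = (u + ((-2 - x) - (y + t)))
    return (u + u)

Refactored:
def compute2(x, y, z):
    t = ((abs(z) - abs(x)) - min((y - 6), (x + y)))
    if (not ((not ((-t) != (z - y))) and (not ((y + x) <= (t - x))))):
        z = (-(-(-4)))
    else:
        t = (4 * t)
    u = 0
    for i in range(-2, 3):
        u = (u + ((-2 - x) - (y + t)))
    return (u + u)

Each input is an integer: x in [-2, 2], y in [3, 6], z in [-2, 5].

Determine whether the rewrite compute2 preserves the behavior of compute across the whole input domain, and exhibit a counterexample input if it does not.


Consider the input x=-2, y=3, z=1.
compute: t = 2; (((-t) != (z - y)) or ((t - x) <= (y + x))) -> false; t = 8; u = 0; [i=-2]; u = -11; [i=-1]; u = -22; [i=0]; u = -33; [i=1]; u = -44; [i=2]; u = -55; return -110
compute2: t = 2; (not ((not ((-t) != (z - y))) and (not ((y + x) <= (t - x))))) -> true; z = -4; u = 0; [i=-2]; u = -5; [i=-1]; u = -10; [i=0]; u = -15; [i=1]; u = -20; [i=2]; u = -25; return -50
-110 against -50: the behavior changed.
verdict: not equivalent; witness: x=-2, y=3, z=1


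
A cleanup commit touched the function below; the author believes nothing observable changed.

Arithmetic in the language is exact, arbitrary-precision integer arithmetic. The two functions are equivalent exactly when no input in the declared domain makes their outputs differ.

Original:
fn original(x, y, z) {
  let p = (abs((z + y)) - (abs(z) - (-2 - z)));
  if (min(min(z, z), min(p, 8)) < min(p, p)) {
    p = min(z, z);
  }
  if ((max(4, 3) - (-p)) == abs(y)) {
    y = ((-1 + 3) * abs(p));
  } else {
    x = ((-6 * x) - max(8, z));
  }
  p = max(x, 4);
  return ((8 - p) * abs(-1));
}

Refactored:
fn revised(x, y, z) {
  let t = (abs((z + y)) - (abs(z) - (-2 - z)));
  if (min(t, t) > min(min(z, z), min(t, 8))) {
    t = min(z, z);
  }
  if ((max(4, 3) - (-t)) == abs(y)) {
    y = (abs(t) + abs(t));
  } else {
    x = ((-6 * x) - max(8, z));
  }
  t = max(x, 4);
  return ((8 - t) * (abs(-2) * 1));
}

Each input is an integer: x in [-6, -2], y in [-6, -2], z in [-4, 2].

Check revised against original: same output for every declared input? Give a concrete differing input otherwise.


There is a counterexample at x=-6, y=-6, z=-4: -20 on one side, -40 on the other.
original: p becomes 8; next (min(min(z, z), min(p, 8)) < min(p, p)) evaluates to true; next p becomes -4; next ((max(4, 3) - (-p)) == abs(y)) evaluates to false; next x becomes 28; next p becomes 28; next final value -20
revised: t becomes 8; next (min(t, t) > min(min(z, z), min(t, 8))) evaluates to true; next t becomes -4; next ((max(4, 3) - (-t)) == abs(y)) evaluates to false; next x becomes 28; next t becomes 28; next final value -40
verdict: not equivalent; witness: x=-6, y=-6, z=-4


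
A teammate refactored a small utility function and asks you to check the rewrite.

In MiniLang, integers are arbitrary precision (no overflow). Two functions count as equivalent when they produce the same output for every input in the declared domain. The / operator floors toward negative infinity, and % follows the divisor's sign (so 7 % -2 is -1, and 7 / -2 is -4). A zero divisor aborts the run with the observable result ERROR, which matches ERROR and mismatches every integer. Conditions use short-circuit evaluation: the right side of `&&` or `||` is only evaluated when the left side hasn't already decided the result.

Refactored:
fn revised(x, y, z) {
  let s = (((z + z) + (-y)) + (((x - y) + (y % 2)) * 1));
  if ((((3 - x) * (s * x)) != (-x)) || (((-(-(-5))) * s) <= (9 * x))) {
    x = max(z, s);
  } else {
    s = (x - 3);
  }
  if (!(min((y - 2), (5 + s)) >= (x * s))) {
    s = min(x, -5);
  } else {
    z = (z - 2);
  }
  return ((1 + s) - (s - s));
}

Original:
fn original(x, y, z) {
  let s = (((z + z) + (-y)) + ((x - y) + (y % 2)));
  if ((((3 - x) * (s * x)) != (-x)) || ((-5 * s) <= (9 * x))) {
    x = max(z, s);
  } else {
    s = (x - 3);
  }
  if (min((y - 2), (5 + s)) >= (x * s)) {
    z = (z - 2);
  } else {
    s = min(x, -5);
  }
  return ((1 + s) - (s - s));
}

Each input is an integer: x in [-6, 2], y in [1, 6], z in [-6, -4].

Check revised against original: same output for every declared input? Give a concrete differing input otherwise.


The two are interchangeable: constant usage differs; and arithmetic usage differs; and boolean connective usage differs, and every declared input agrees.
Spot check at x=-6, y=1, z=-6 — original: s := -19 | ((((3 - x) * (s * x)) != (-x)) || ((-5 * s) <= (9 * x))): true | x := -6 | (min((y - 2), (5 + s)) >= (x * s)): false | s := -6 | result -5. revised: s := -19 | ((((3 - x) * (s * x)) != (-x)) || (((-(-(-5))) * s) <= (9 * x))): true | x := -6 | (!(min((y - 2), (5 + s)) >= (x * s))): true | s := -6 | result -5. Both give -5.
Sweeping the whole domain (162 inputs) finds no disagreement.
verdict: equivalent


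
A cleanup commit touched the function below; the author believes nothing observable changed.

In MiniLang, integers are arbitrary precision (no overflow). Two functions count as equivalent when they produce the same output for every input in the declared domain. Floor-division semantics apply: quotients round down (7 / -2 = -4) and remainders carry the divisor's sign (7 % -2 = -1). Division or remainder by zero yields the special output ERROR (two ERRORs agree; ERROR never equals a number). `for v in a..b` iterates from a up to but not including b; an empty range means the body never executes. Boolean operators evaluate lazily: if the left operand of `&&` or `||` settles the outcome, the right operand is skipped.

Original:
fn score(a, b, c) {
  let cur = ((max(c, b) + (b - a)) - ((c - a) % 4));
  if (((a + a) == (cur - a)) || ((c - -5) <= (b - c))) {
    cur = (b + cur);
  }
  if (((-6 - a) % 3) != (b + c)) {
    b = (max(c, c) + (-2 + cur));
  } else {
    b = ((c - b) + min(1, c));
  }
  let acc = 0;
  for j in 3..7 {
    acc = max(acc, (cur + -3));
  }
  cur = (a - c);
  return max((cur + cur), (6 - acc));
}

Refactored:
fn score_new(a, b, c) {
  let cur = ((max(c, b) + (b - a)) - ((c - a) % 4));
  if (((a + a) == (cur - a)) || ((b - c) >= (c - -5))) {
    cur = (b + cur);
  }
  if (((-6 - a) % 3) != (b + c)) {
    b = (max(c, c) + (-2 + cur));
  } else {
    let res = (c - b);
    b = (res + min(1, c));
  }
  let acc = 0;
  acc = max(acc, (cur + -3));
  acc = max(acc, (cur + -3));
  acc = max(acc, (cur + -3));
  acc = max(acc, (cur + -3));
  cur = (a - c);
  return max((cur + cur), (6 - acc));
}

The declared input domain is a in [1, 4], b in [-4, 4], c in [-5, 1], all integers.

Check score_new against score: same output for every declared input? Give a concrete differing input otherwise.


Differences: loop structure differs, local variable names differ, min/max/abs usage differs, constant usage differs, statement counts differ, comparison usage differs, arithmetic usage differs — yet all 252 inputs agree.
verdict: equivalent


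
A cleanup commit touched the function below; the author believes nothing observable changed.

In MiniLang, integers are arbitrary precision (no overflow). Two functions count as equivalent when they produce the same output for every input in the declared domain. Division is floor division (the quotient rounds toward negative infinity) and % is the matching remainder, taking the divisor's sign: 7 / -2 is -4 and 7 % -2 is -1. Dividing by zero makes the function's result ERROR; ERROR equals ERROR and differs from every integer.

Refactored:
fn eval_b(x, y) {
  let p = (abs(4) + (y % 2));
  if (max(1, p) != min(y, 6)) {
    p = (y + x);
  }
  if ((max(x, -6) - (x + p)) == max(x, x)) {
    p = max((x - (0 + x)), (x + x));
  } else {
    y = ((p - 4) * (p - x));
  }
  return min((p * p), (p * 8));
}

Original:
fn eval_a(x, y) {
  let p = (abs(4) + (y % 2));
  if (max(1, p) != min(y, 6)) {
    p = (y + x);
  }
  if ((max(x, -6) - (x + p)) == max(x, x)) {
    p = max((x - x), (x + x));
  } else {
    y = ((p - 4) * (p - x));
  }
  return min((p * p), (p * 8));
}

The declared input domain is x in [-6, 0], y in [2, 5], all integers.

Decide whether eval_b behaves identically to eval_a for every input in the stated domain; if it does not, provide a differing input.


Side by side, the visible changes include: arithmetic usage differs; and constant usage differs.
As a probe, take x=-4, y=2: eval_a runs p = 4; (max(1, p) != min(y, 6)) -> true; p = -2; ((max(x, -6) - (x + p)) == max(x, x)) -> false; y = -12; return -16; eval_b runs p = 4; (max(1, p) != min(y, 6)) -> true; p = -2; ((max(x, -6) - (x + p)) == max(x, x)) -> false; y = -12; return -16; both end at -16.
Checked all 28 inputs in the declared domain: the outputs agree on every one.
verdict: equivalent


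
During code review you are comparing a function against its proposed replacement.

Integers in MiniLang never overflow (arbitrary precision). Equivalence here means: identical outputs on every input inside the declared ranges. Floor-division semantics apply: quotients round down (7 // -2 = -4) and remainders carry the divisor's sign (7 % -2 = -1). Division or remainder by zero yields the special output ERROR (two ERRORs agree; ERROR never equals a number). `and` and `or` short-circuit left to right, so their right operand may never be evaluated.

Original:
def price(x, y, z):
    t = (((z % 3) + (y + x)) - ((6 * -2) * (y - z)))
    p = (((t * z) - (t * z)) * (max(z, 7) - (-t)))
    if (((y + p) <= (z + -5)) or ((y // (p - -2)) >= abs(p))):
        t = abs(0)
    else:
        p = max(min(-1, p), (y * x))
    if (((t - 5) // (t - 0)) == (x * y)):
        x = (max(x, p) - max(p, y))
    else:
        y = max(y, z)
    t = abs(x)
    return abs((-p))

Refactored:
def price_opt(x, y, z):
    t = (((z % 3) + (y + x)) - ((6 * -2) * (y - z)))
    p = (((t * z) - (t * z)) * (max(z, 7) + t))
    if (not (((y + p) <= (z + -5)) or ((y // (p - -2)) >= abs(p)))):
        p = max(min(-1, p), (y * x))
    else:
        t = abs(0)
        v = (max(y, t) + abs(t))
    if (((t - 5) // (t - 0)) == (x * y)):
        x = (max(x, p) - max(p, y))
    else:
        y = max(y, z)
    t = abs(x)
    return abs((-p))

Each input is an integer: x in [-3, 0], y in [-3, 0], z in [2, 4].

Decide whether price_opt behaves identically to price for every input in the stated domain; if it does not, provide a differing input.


Behavior is preserved: although local variable names differ, plus statement counts differ, plus min/max/abs usage differs, plus arithmetic usage differs, plus boolean connective usage differs, the outputs never diverge.
Spot check at x=0, y=0, z=2 — price: t=-22, then p=0, then (((y + p) <= (z + -5)) or ((y // (p - -2)) >= abs(p))) is true, then t=0, then a zero divisor aborts: ERROR. price_opt: t=-22, then p=0, then (not (((y + p) <= (z + -5)) or ((y // (p - -2)) >= abs(p)))) is false, then t=0, then v=0, then a zero divisor aborts: ERROR. Both give ERROR.
Across all 48 domain points the two functions coincide.
verdict: equivalent


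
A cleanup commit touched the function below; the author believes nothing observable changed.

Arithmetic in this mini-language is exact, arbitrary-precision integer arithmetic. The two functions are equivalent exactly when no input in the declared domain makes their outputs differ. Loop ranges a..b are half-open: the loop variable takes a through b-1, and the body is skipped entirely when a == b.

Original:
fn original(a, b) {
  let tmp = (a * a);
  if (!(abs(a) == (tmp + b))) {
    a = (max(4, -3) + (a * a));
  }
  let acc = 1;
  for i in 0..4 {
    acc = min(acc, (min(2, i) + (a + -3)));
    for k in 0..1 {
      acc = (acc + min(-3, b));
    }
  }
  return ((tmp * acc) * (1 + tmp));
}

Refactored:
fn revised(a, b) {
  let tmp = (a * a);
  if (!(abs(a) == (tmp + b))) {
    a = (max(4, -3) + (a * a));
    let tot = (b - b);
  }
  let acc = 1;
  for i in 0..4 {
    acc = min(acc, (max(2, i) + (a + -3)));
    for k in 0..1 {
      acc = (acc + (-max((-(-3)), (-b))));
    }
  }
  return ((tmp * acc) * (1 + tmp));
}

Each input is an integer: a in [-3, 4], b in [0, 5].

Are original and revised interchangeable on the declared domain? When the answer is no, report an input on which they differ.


On input a=-1, b=0, original returns -32 while revised returns -28.
verdict: not equivalent; witness: a=-1, b=0


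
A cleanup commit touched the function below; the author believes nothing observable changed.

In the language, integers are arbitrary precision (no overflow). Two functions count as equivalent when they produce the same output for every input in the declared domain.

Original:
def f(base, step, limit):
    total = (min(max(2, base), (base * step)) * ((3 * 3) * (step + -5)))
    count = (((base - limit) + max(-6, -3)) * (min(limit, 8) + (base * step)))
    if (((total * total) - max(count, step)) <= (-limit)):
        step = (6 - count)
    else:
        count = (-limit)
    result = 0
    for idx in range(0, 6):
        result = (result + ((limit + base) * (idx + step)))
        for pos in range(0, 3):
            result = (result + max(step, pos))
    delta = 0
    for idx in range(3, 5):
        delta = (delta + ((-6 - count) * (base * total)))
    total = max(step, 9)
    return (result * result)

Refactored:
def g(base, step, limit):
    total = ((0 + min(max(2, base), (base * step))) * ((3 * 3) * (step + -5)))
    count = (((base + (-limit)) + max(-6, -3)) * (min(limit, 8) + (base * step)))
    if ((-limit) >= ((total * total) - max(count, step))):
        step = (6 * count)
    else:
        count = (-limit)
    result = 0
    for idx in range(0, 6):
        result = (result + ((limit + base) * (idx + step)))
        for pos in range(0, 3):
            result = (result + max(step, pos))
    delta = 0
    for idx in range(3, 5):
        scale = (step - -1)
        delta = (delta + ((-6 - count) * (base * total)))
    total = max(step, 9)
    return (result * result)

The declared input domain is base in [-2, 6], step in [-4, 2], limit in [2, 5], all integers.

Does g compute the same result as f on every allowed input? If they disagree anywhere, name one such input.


There is a counterexample at base=0, step=2, limit=2: 260100 on one side, 451584 on the other.
f: total = 0; count = -10; (((total * total) - max(count, step)) <= (-limit)) -> true; step = 16; result = 0; [idx=0]; result = 32; [pos=0]; result = 48; [pos=1]; result = 64; [pos=2]; result = 80; [idx=1]; result = 114; [pos=0]; result = 130; [pos=1]; result = 146; [pos=2]; result = 162; [idx=2]; result = 198; [pos=0]; result = 214; [pos=1]; result = 230; [pos=2]; result = 246; [idx=3]; result = 284; [pos=0]; result = 300; [pos=1]; result = 316; [pos=2]; result = 332; [idx=4]; result = 372; [pos=0]; result = 388; [pos=1]; result = 404; [pos=2]; result = 420; [idx=5]; result = 462; [pos=0]; result = 478; [pos=1]; result = 494; [pos=2]; result = 510; delta = 0; [idx=3]; delta = 0; [idx=4]; delta = 0; total = 16; return 260100
g: total = 0; count = -10; ((-limit) >= ((total * total) - max(count, step))) -> true; step = -60; result = 0; [idx=0]; result = -120; [pos=0]; result = -120; [pos=1]; result = -119; [pos=2]; result = -117; [idx=1]; result = -235; [pos=0]; result = -235; [pos=1]; result = -234; [pos=2]; result = -232; [idx=2]; result = -348; [pos=0]; result = -348; [pos=1]; result = -347; [pos=2]; result = -345; [idx=3]; result = -459; [pos=0]; result = -459; [pos=1]; result = -458; [pos=2]; result = -456; [idx=4]; result = -568; [pos=0]; result = -568; [pos=1]; result = -567; [pos=2]; result = -565; [idx=5]; result = -675; [pos=0]; result = -675; [pos=1]; result = -674; [pos=2]; result = -672; delta = 0; [idx=3]; scale = -59; delta = 0; [idx=4]; scale = -59; delta = 0; total = 9; return 451584
verdict: not equivalent; witness: base=0, step=2, limit=2


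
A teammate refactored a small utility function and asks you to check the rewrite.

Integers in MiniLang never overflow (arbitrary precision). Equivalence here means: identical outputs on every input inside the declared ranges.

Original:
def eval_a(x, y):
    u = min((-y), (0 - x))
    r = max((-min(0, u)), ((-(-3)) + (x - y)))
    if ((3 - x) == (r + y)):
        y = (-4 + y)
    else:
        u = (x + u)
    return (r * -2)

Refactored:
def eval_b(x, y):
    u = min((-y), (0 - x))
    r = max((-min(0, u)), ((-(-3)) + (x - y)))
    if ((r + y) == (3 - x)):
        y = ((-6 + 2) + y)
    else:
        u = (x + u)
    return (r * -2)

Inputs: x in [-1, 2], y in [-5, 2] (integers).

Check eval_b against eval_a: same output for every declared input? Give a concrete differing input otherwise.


Behavior is preserved: although constant usage differs, plus arithmetic usage differs, the outputs never diverge.
As a probe, take x=-1, y=0: eval_a runs u = 0; r = 2; ((3 - x) == (r + y)) -> false; u = -1; return -4; eval_b runs u = 0; r = 2; ((r + y) == (3 - x)) -> false; u = -1; return -4; both end at -4.
Checked all 32 inputs in the declared domain: the outputs agree on every one.
verdict: equivalent


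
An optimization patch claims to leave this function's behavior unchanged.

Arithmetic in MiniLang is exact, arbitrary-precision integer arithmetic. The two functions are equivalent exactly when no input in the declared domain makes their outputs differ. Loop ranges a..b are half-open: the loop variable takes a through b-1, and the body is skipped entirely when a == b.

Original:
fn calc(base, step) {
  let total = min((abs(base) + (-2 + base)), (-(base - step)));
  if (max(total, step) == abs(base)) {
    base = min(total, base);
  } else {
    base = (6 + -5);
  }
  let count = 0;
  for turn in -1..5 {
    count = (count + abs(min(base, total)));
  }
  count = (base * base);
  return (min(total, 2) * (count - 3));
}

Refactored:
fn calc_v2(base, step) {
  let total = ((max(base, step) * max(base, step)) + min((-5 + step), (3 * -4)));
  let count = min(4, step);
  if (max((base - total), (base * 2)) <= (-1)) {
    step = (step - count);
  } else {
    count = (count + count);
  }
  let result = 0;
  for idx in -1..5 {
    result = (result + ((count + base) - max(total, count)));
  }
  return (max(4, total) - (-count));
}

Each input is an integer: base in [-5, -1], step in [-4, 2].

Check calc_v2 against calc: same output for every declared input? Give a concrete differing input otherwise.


The rewrite breaks on base=-5, step=-4, where the results are 4 and 0.
calc: total := -2 | (max(total, step) == abs(base)): false | base := 1 | count := 0 | iter turn=-1: | count := 2 | iter turn=0: | count := 4 | iter turn=1: | count := 6 | iter turn=2: | count := 8 | iter turn=3: | count := 10 | iter turn=4: | count := 12 | count := 1 | result 4
calc_v2: total := 4 | count := -4 | (max((base - total), (base * 2)) <= (-1)): true | step := 0 | result := 0 | iter idx=-1: | result := -13 | iter idx=0: | result := -26 | iter idx=1: | result := -39 | iter idx=2: | result := -52 | iter idx=3: | result := -65 | iter idx=4: | result := -78 | result 0
verdict: not equivalent; witness: base=-5, step=-4


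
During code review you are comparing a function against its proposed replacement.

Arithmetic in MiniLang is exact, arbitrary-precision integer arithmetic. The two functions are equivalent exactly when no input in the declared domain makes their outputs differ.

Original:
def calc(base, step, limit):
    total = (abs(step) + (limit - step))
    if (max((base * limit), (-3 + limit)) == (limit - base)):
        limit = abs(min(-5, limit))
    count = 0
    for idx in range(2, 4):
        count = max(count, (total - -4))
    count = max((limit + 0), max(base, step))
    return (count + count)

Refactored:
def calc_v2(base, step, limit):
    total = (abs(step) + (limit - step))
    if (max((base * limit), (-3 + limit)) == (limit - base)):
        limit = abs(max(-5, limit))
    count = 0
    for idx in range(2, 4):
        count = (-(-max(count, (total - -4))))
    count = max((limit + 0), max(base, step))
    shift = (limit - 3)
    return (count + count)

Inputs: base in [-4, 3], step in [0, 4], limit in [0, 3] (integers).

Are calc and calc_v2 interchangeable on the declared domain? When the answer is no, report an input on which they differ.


Consider the input base=0, step=0, limit=0.
calc: total becomes 0; next (max((base * limit), (-3 + limit)) == (limit - base)) evaluates to true; next limit becomes 5; next count becomes 0; next at idx=2:; next count becomes 4; next at idx=3:; next count becomes 4; next count becomes 5; next final value 10
calc_v2: total becomes 0; next (max((base * limit), (-3 + limit)) == (limit - base)) evaluates to true; next limit becomes 0; next count becomes 0; next at idx=2:; next count becomes 4; next at idx=3:; next count becomes 4; next count becomes 0; next shift becomes -3; next final value 0
10 != 0, so the rewrite changes behavior.
verdict: not equivalent; witness: base=0, step=0, limit=0


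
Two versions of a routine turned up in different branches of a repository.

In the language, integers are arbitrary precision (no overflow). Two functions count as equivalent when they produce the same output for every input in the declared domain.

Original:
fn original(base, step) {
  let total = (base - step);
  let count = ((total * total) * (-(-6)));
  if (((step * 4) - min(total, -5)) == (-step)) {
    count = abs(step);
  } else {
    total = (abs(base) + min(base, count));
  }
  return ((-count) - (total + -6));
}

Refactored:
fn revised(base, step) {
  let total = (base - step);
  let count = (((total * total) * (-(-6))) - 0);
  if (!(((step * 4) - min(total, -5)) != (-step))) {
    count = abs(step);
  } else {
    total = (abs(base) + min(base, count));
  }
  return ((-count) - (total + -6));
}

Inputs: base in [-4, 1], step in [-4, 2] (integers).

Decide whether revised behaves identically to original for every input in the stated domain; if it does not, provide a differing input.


Behavior is preserved: although constant usage differs; arithmetic usage differs; comparison usage differs; boolean connective usage differs, the outputs never diverge.
Spot check at base=-4, step=-4 — original: total becomes 0; next count becomes 0; next (((step * 4) - min(total, -5)) == (-step)) evaluates to false; next total becomes 0; next final value 6. revised: total becomes 0; next count becomes 0; next (!(((step * 4) - min(total, -5)) != (-step))) evaluates to false; next total becomes 0; next final value 6. Both give 6.
An exhaustive pass over the 42 declared inputs shows identical outputs.
verdict: equivalent


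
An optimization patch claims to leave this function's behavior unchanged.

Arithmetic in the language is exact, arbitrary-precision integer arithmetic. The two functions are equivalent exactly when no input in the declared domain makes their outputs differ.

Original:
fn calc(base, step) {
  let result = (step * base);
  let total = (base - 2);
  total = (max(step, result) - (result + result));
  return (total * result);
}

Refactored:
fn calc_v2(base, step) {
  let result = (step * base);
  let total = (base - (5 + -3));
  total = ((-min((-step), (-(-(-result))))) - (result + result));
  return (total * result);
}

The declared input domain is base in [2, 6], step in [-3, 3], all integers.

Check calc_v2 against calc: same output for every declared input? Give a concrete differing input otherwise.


Comparing the listings, the differences include: constant usage differs, plus min/max/abs usage differs, plus arithmetic usage differs.
One worked example (base=2, step=-1) — calc: result becomes -2; next total becomes 0; next total becomes 3; next final value -6; calc_v2: result becomes -2; next total becomes 0; next total becomes 3; next final value -6; agreement on -6.
An exhaustive pass over the 35 declared inputs shows identical outputs.
verdict: equivalent


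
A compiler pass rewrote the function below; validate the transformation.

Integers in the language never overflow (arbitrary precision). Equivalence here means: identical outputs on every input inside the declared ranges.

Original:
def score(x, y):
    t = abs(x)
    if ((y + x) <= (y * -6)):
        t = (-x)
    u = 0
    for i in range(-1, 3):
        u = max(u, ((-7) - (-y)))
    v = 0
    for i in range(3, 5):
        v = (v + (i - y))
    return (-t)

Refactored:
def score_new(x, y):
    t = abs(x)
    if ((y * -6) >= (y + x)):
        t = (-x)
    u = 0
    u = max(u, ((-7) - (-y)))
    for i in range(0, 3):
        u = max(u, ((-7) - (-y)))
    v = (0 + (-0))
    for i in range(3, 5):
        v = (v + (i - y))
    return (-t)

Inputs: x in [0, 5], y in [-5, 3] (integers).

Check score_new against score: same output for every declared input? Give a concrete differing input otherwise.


Differences: min/max/abs usage differs; and arithmetic usage differs; and comparison usage differs; and statement counts differ; and constant usage differs; and loop structure differs — yet all 54 inputs agree.
verdict: equivalent


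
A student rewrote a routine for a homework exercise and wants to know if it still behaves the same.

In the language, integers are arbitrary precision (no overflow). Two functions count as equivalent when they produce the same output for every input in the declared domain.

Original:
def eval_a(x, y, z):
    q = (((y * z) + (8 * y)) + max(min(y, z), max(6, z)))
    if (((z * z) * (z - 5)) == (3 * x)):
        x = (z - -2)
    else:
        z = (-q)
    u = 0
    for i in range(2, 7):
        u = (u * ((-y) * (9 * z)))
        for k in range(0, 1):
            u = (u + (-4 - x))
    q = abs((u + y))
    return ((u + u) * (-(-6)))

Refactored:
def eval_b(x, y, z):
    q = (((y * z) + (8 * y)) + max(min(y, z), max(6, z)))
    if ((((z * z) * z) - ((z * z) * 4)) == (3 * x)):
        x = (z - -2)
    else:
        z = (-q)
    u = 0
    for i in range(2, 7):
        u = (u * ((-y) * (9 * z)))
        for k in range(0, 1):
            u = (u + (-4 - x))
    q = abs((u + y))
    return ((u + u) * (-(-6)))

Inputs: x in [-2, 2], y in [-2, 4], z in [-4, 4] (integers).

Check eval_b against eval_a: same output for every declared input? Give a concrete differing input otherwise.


On input x=-2, y=-2, z=-1, eval_a returns -5967060 while eval_b returns -10391725464.
verdict: not equivalent; witness: x=-2, y=-2, z=-1
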